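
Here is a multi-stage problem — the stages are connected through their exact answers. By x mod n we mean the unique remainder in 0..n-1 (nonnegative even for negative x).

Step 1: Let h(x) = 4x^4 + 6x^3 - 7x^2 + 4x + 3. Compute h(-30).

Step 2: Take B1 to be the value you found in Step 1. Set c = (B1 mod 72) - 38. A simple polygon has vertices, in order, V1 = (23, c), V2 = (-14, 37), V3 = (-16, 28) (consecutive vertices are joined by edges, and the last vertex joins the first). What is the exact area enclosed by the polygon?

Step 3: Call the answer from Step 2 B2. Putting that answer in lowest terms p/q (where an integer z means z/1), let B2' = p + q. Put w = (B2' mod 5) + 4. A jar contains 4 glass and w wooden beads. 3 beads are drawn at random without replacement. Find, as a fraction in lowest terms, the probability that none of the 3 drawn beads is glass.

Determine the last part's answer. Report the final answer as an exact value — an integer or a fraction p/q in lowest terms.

Step 1: 4*(-30)^4 + 6*(-30)^3 - 7*(-30)^2 + 4*(-30)^1 + 3 = (3240000) + (-162000) + (-6300) + (-120) + (3) = 3071583; answer 3071583
Step 2: B1 = 3071583; c = 25; cross terms: (23*37 - -14*25)=1201, (-14*28 - -16*37)=200, (-16*25 - 23*28)=-1044; twice the area = |357| = 357; area = 357/2; answer 357/2
Step 3: B2 = 357/2; threaded value p + q = 359; w = 8; total draws C(12,3) = 220; favorable C(8,3) = 56; P = 14/55; answer 14/55

14/55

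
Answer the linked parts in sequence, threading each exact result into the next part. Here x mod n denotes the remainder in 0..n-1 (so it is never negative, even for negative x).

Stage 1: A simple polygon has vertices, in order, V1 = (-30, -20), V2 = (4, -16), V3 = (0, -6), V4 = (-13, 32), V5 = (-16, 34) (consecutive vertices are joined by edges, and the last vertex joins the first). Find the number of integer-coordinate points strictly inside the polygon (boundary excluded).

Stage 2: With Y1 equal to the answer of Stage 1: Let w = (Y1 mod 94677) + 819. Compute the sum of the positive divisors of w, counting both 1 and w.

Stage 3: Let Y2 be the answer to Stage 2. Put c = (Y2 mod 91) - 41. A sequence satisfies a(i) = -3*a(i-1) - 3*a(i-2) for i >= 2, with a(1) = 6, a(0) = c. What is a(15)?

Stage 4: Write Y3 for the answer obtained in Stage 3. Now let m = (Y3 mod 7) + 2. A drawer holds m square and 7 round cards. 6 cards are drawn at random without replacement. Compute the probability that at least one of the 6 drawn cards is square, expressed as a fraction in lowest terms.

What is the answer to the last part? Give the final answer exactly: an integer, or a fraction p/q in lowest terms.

29/30

Stage 1: cross terms: (-30*-16 - 4*-20)=560, (4*-6 - 0*-16)=-24, (0*32 - -13*-6)=-78, (-13*34 - -16*32)=70, (-16*-20 - -30*34)=1340; twice the area = |1868| = 1868; area = 934; boundary points = 2 + 2 + 1 + 1 + 2 = 8; strictly interior points = area - boundary/2 + 1 = 931; answer 931
Stage 2: Y1 = 931; w = 1750; 1750 = 2 * 5^3 * 7; sigma = (1 + 2) * (1 + 5 + 25 + 125) * (1 + 7) = 3 * 156 * 8 = 3744; answer 3744
Stage 3: Y2 = 3744; c = -28; a(2) = -3*(6) - 3*(-28) = 66; iterating: a(2)=66, a(3)=-216, a(4)=450, a(5)=-702, a(6)=756, a(7)=-162, a(8)=-1782, a(9)=5832, a(10)=-12150, a(11)=18954, a(12)=-20412, a(13)=4374, a(14)=48114, a(15)=-157464; answer -157464
Stage 4: Y3 = -157464; m = 3; total draws C(10,6) = 210; complement C(7,6) = 7; favorable 210 - 7 = 203; P = 29/30; answer 29/30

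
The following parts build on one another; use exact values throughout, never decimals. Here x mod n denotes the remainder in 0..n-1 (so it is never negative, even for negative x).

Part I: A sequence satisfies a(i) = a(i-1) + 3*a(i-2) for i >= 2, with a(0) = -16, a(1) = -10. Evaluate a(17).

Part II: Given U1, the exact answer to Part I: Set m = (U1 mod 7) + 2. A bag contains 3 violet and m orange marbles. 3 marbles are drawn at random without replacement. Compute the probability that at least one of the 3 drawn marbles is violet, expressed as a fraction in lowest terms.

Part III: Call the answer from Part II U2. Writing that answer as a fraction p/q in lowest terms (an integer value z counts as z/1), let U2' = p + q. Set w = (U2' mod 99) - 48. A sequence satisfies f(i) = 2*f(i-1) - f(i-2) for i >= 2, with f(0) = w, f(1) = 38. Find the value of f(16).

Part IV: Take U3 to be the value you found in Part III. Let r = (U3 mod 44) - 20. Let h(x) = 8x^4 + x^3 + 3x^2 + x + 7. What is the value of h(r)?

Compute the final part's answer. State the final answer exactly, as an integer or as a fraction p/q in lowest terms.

Part I: a(2) = 1*(-10) + 3*(-16) = -58; iterating: a(2)=-58, a(3)=-88, a(4)=-262, a(5)=-526, a(6)=-1312, a(7)=-2890, a(8)=-6826, a(9)=-15496, a(10)=-35974, a(11)=-82462, a(12)=-190384, a(13)=-437770, a(14)=-1008922, a(15)=-2322232, a(16)=-5348998, a(17)=-12315694; answer -12315694
Part II: U1 = -12315694; m = 3; total draws C(6,3) = 20; complement C(3,3) = 1; favorable 20 - 1 = 19; P = 19/20; answer 19/20
Part III: U2 = 19/20; threaded value p + q = 39; w = -9; f(2) = 2*(38) - 1*(-9) = 85; iterating: f(2)=85, f(3)=132, f(4)=179, f(5)=226, f(6)=273, f(7)=320, f(8)=367, f(9)=414, f(10)=461, f(11)=508, f(12)=555, f(13)=602, f(14)=649, f(15)=696, f(16)=743; answer 743
Part IV: U3 = 743; r = 19; 8*(19)^4 + 1*(19)^3 + 3*(19)^2 + 1*(19)^1 + 7 = (1042568) + (6859) + (1083) + (19) + (7) = 1050536; answer 1050536

1050536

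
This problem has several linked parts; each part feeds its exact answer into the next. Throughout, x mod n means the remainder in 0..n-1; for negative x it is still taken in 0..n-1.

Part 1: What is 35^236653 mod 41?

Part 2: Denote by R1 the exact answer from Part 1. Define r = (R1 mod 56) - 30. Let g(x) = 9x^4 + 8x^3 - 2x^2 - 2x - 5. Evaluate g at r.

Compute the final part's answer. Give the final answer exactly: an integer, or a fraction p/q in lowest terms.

Part 1: squarings mod 41: 35^1=35, 35^2=36, 35^4=25, 35^8=10, 35^16=18, 35^32=37, 35^64=16, 35^128=10, 35^256=18, 35^512=37, 35^1024=16, 35^2048=10, 35^4096=18, 35^8192=37, 35^16384=16, 35^32768=10, 35^65536=18, 35^131072=37; 35^236653 = 35^1 * 35^4 * 35^8 * 35^32 * 35^64 * 35^1024 * 35^2048 * 35^4096 * 35^32768 * 35^65536 * 35^131072 = 17 (mod 41); answer 17
Part 2: R1 = 17; r = -13; 9*(-13)^4 + 8*(-13)^3 - 2*(-13)^2 - 2*(-13)^1 - 5 = (257049) + (-17576) + (-338) + (26) + (-5) = 239156; answer 239156

239156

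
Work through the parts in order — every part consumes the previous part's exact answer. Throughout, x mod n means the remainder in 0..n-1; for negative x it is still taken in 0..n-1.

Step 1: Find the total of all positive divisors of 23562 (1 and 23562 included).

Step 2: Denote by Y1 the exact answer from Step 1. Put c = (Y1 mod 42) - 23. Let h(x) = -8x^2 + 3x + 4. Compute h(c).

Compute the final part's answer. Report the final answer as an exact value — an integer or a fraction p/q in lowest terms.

-1

Step 1: 23562 = 2 * 3^2 * 7 * 11 * 17; sigma = (1 + 2) * (1 + 3 + 9) * (1 + 7) * (1 + 11) * (1 + 17) = 3 * 13 * 8 * 12 * 18 = 67392; answer 67392
Step 2: Y1 = 67392; c = 1; -8*(1)^2 + 3*(1)^1 + 4 = (-8) + (3) + (4) = -1; answer -1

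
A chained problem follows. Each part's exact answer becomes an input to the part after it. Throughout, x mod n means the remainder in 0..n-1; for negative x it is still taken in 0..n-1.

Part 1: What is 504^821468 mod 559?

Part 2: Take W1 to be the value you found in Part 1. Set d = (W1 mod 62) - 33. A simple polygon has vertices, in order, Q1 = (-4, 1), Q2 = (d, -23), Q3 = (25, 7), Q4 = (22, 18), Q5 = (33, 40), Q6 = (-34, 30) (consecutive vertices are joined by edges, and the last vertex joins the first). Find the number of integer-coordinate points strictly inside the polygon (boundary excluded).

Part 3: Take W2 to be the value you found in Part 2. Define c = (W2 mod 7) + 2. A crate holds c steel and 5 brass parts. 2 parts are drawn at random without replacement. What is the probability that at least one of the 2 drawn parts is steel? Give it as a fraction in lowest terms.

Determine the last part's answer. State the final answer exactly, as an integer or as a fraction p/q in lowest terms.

34/39

Part 1: squarings mod 559: 504^1=504, 504^2=230, 504^4=354, 504^8=100, 504^16=497, 504^32=490, 504^64=289, 504^128=230, 504^256=354, 504^512=100, 504^1024=497, 504^2048=490, 504^4096=289, 504^8192=230, 504^16384=354, 504^32768=100, 504^65536=497, 504^131072=490, 504^262144=289, 504^524288=230; 504^821468 = 504^4 * 504^8 * 504^16 * 504^64 * 504^128 * 504^2048 * 504^32768 * 504^262144 * 504^524288 = 490 (mod 559); answer 490
Part 2: W1 = 490; d = 23; cross terms: (-4*-23 - 23*1)=69, (23*7 - 25*-23)=736, (25*18 - 22*7)=296, (22*40 - 33*18)=286, (33*30 - -34*40)=2350, (-34*1 - -4*30)=86; twice the area = |3823| = 3823; area = 3823/2; boundary points = 3 + 2 + 1 + 11 + 1 + 1 = 19; strictly interior points = area - boundary/2 + 1 = 1903; answer 1903
Part 3: W2 = 1903; c = 8; total draws C(13,2) = 78; complement C(5,2) = 10; favorable 78 - 10 = 68; P = 34/39; answer 34/39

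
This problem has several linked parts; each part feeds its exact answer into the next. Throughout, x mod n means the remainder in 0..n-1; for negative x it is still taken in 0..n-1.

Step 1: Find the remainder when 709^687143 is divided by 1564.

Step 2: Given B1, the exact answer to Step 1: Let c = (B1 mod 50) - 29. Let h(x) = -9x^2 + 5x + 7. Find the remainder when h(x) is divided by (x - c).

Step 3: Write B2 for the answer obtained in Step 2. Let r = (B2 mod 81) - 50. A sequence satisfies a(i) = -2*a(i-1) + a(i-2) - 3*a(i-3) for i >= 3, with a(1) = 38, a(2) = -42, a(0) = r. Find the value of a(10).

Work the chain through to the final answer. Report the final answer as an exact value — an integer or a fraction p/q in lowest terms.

-243732

Step 1: squarings mod 1564: 709^1=709, 709^2=637, 709^4=693, 709^8=101, 709^16=817, 709^32=1225, 709^64=749, 709^128=1089, 709^256=409, 709^512=1497, 709^1024=1361, 709^2048=545, 709^4096=1429, 709^8192=1021, 709^16384=817, 709^32768=1225, 709^65536=749, 709^131072=1089, 709^262144=409, 709^524288=1497; 709^687143 = 709^1 * 709^2 * 709^4 * 709^32 * 709^1024 * 709^2048 * 709^4096 * 709^8192 * 709^16384 * 709^131072 * 709^524288 = 1401 (mod 1564); answer 1401
Step 2: B1 = 1401; c = -28; remainder = value at the root: -9*(-28)^2 + 5*(-28)^1 + 7 = (-7056) + (-140) + (7) = -7189; answer -7189
Step 3: B2 = -7189; r = -30; a(3) = -2*(-42) + 1*(38) - 3*(-30) = 212; iterating: a(3)=212, a(4)=-580, a(5)=1498, a(6)=-4212, a(7)=11662, a(8)=-32030, a(9)=88358, a(10)=-243732; answer -243732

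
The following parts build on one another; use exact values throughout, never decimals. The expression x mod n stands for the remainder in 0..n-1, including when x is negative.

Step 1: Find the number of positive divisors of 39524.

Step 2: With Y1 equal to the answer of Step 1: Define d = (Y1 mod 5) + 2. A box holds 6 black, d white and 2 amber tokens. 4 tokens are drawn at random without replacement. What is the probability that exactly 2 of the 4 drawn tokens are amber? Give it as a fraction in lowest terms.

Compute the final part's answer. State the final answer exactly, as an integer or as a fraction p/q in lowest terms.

1/11

Step 1: 39524 = 2^2 * 41 * 241; number of divisors = (2+1) * (1+1) * (1+1) = 12; answer 12
Step 2: Y1 = 12; d = 4; total draws C(12,4) = 495; favorable C(2,2)*C(10,2) = 45; P = 1/11; answer 1/11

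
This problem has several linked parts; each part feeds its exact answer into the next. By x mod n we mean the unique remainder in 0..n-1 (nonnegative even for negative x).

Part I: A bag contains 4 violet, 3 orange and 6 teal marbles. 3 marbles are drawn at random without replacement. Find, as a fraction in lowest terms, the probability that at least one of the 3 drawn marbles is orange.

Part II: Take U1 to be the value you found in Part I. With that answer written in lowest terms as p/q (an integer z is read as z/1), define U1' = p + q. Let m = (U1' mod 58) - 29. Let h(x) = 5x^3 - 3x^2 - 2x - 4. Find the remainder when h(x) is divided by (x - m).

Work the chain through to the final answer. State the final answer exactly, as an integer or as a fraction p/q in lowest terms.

59198

Part I: total draws C(13,3) = 286; complement C(10,3) = 120; favorable 286 - 120 = 166; P = 83/143; answer 83/143
Part II: U1 = 83/143; threaded value p + q = 226; m = 23; remainder = value at the root: 5*(23)^3 - 3*(23)^2 - 2*(23)^1 - 4 = (60835) + (-1587) + (-46) + (-4) = 59198; answer 59198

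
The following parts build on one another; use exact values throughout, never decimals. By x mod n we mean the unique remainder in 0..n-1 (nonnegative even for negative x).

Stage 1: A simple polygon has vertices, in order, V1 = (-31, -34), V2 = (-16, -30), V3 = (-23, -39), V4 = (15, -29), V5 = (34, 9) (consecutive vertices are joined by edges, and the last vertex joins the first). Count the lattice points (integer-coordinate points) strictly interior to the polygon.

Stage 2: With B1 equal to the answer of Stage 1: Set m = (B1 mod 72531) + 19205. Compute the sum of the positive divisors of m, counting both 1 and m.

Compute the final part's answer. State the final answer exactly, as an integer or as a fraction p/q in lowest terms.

Stage 1: cross terms: (-31*-30 - -16*-34)=386, (-16*-39 - -23*-30)=-66, (-23*-29 - 15*-39)=1252, (15*9 - 34*-29)=1121, (34*-34 - -31*9)=-877; twice the area = |1816| = 1816; area = 908; boundary points = 1 + 1 + 2 + 19 + 1 = 24; strictly interior points = area - boundary/2 + 1 = 897; answer 897
Stage 2: B1 = 897; m = 20102; 20102 = 2 * 19 * 23^2; sigma = (1 + 2) * (1 + 19) * (1 + 23 + 529) = 3 * 20 * 553 = 33180; answer 33180

33180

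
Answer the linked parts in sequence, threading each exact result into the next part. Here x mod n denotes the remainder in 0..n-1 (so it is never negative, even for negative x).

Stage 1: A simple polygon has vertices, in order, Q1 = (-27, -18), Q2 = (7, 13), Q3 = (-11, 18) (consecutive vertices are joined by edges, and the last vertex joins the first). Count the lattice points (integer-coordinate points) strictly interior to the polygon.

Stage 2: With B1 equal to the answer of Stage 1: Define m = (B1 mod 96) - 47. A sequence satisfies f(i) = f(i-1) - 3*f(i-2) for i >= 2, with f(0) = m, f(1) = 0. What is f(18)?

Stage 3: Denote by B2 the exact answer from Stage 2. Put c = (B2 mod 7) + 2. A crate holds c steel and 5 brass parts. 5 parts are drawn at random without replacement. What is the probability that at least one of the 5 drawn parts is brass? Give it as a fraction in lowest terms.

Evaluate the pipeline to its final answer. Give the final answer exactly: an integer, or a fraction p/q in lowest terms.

1231/1287

Stage 1: cross terms: (-27*13 - 7*-18)=-225, (7*18 - -11*13)=269, (-11*-18 - -27*18)=684; twice the area = |728| = 728; area = 364; boundary points = 1 + 1 + 4 = 6; strictly interior points = area - boundary/2 + 1 = 362; answer 362
Stage 2: B1 = 362; m = 27; f(2) = 1*(0) - 3*(27) = -81; iterating: f(2)=-81, f(3)=-81, f(4)=162, f(5)=405, f(6)=-81, f(7)=-1296, f(8)=-1053, f(9)=2835, f(10)=5994, f(11)=-2511, f(12)=-20493, f(13)=-12960, f(14)=48519, f(15)=87399, f(16)=-58158, f(17)=-320355, f(18)=-145881; answer -145881
Stage 3: B2 = -145881; c = 8; total draws C(13,5) = 1287; complement C(8,5) = 56; favorable 1287 - 56 = 1231; P = 1231/1287; answer 1231/1287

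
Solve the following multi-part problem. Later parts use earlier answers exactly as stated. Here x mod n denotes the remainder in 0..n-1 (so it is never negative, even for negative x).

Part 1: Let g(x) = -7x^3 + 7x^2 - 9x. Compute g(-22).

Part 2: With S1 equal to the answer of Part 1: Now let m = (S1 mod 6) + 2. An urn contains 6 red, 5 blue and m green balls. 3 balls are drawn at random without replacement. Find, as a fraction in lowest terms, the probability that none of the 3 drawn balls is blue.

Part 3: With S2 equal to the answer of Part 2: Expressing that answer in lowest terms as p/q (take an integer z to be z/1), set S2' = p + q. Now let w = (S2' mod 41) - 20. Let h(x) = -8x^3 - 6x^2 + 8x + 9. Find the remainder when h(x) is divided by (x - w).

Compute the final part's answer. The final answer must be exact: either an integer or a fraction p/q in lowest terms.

Part 1: -7*(-22)^3 + 7*(-22)^2 - 9*(-22)^1 = (74536) + (3388) + (198) = 78122; answer 78122
Part 2: S1 = 78122; m = 4; total draws C(15,3) = 455; favorable C(10,3) = 120; P = 24/91; answer 24/91
Part 3: S2 = 24/91; threaded value p + q = 115; w = 13; remainder = value at the root: -8*(13)^3 - 6*(13)^2 + 8*(13)^1 + 9 = (-17576) + (-1014) + (104) + (9) = -18477; answer -18477

-18477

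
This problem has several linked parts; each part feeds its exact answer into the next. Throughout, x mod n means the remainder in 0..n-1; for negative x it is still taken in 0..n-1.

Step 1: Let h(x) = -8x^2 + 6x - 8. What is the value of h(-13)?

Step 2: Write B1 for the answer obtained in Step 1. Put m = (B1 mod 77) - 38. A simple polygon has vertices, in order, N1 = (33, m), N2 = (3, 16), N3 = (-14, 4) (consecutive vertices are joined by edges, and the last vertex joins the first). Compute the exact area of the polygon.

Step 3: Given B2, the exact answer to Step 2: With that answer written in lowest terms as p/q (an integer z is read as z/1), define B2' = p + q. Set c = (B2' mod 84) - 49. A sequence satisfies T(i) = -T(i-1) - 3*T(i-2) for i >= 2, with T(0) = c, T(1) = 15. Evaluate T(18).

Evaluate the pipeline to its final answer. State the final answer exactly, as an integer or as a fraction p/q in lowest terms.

Step 1: -8*(-13)^2 + 6*(-13)^1 - 8 = (-1352) + (-78) + (-8) = -1438; answer -1438
Step 2: B1 = -1438; m = -13; cross terms: (33*16 - 3*-13)=567, (3*4 - -14*16)=236, (-14*-13 - 33*4)=50; twice the area = |853| = 853; area = 853/2; answer 853/2
Step 3: B2 = 853/2; threaded value p + q = 855; c = -34; T(2) = -1*(15) - 3*(-34) = 87; iterating: T(2)=87, T(3)=-132, T(4)=-129, T(5)=525, T(6)=-138, T(7)=-1437, T(8)=1851, T(9)=2460, T(10)=-8013, T(11)=633, T(12)=23406, T(13)=-25305, T(14)=-44913, T(15)=120828, T(16)=13911, T(17)=-376395, T(18)=334662; answer 334662

334662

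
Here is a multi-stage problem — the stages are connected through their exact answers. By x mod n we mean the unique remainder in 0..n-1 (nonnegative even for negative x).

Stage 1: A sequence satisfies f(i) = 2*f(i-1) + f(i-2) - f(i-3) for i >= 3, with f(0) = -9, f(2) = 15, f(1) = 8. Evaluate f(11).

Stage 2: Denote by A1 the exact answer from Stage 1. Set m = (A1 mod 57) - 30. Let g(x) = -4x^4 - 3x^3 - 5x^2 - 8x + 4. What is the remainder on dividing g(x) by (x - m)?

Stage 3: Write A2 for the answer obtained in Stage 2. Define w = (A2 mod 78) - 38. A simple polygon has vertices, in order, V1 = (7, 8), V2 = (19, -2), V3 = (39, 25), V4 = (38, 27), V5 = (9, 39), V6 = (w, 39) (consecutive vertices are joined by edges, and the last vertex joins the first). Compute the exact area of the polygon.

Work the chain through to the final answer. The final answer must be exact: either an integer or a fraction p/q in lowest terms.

2179/2

Stage 1: f(3) = 2*(15) + 1*(8) - 1*(-9) = 47; iterating: f(3)=47, f(4)=101, f(5)=234, f(6)=522, f(7)=1177, f(8)=2642, f(9)=5939, f(10)=13343, f(11)=29983; answer 29983
Stage 2: A1 = 29983; m = -29; remainder = value at the root: -4*(-29)^4 - 3*(-29)^3 - 5*(-29)^2 - 8*(-29)^1 + 4 = (-2829124) + (73167) + (-4205) + (232) + (4) = -2759926; answer -2759926
Stage 3: A2 = -2759926; w = -12; cross terms: (7*-2 - 19*8)=-166, (19*25 - 39*-2)=553, (39*27 - 38*25)=103, (38*39 - 9*27)=1239, (9*39 - -12*39)=819, (-12*8 - 7*39)=-369; twice the area = |2179| = 2179; area = 2179/2; answer 2179/2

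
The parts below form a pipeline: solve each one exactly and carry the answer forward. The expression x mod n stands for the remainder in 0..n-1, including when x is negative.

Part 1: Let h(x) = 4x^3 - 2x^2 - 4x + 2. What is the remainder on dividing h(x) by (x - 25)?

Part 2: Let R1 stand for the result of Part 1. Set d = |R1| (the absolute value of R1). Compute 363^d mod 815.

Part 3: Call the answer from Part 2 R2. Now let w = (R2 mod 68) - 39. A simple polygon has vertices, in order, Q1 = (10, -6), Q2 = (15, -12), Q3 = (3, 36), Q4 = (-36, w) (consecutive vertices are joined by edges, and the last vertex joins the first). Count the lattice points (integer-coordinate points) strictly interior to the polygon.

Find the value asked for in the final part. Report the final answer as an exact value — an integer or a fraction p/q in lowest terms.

Part 1: remainder = value at the root: 4*(25)^3 - 2*(25)^2 - 4*(25)^1 + 2 = (62500) + (-1250) + (-100) + (2) = 61152; answer 61152
Part 2: R1 = 61152; d = 61152; squarings mod 815: 363^1=363, 363^2=554, 363^4=476, 363^8=6, 363^16=36, 363^32=481, 363^64=716, 363^128=21, 363^256=441, 363^512=511, 363^1024=321, 363^2048=351, 363^4096=136, 363^8192=566, 363^16384=61, 363^32768=461; 363^61152 = 363^32 * 363^64 * 363^128 * 363^512 * 363^1024 * 363^2048 * 363^8192 * 363^16384 * 363^32768 = 216 (mod 815); answer 216
Part 3: R2 = 216; w = -27; cross terms: (10*-12 - 15*-6)=-30, (15*36 - 3*-12)=576, (3*-27 - -36*36)=1215, (-36*-6 - 10*-27)=486; twice the area = |2247| = 2247; area = 2247/2; boundary points = 1 + 12 + 3 + 1 = 17; strictly interior points = area - boundary/2 + 1 = 1116; answer 1116

1116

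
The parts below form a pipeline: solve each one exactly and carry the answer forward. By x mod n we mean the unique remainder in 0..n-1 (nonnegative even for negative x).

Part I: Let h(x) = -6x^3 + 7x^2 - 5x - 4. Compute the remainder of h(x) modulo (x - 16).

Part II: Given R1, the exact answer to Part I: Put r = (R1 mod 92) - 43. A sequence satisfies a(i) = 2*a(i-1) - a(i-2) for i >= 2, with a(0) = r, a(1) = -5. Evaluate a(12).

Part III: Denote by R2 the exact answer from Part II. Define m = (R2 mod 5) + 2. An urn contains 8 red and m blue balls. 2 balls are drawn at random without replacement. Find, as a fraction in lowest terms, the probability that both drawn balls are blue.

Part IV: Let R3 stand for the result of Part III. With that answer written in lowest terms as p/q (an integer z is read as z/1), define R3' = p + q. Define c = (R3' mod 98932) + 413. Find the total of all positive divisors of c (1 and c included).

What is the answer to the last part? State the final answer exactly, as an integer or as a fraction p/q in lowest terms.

Part I: remainder = value at the root: -6*(16)^3 + 7*(16)^2 - 5*(16)^1 - 4 = (-24576) + (1792) + (-80) + (-4) = -22868; answer -22868
Part II: R1 = -22868; r = -3; a(2) = 2*(-5) - 1*(-3) = -7; iterating: a(2)=-7, a(3)=-9, a(4)=-11, a(5)=-13, a(6)=-15, a(7)=-17, a(8)=-19, a(9)=-21, a(10)=-23, a(11)=-25, a(12)=-27; answer -27
Part III: R2 = -27; m = 5; total draws C(13,2) = 78; favorable C(5,2) = 10; P = 5/39; answer 5/39
Part IV: R3 = 5/39; threaded value p + q = 44; c = 457; 457 is prime, so its only divisors are 1 and 457; sigma = 1 + 457 = 458; answer 458

458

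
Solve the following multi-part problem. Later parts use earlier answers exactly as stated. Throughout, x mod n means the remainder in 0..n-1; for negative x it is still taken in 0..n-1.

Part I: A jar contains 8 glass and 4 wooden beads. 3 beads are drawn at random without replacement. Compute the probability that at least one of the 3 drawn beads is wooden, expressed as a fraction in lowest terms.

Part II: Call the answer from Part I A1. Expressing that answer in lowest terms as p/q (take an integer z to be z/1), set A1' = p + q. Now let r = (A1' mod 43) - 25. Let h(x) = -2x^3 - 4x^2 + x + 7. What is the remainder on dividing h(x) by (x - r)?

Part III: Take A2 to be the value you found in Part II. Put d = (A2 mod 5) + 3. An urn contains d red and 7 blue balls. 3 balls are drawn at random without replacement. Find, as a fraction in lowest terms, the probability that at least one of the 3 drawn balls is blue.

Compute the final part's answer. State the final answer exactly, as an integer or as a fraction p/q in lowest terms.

Part I: total draws C(12,3) = 220; complement C(8,3) = 56; favorable 220 - 56 = 164; P = 41/55; answer 41/55
Part II: A1 = 41/55; threaded value p + q = 96; r = -15; remainder = value at the root: -2*(-15)^3 - 4*(-15)^2 + 1*(-15)^1 + 7 = (6750) + (-900) + (-15) + (7) = 5842; answer 5842
Part III: A2 = 5842; d = 5; total draws C(12,3) = 220; complement C(5,3) = 10; favorable 220 - 10 = 210; P = 21/22; answer 21/22

21/22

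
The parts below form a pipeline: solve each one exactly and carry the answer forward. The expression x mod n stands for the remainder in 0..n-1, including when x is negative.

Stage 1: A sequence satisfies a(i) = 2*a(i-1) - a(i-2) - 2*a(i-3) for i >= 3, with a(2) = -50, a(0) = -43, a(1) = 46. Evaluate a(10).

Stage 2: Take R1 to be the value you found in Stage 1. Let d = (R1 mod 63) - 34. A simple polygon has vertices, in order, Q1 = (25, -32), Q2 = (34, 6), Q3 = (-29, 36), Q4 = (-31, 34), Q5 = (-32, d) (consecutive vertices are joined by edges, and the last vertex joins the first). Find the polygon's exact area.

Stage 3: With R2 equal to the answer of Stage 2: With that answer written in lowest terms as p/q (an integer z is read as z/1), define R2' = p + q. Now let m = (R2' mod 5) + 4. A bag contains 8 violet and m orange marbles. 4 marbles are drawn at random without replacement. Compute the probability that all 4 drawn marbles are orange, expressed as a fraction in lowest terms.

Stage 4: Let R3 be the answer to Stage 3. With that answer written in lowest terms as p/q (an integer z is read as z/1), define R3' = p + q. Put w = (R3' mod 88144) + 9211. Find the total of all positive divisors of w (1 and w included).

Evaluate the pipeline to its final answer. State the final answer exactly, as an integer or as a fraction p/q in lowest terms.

Stage 1: a(3) = 2*(-50) - 1*(46) - 2*(-43) = -60; iterating: a(3)=-60, a(4)=-162, a(5)=-164, a(6)=-46, a(7)=396, a(8)=1166, a(9)=2028, a(10)=2098; answer 2098
Stage 2: R1 = 2098; d = -15; cross terms: (25*6 - 34*-32)=1238, (34*36 - -29*6)=1398, (-29*34 - -31*36)=130, (-31*-15 - -32*34)=1553, (-32*-32 - 25*-15)=1399; twice the area = |5718| = 5718; area = 2859; answer 2859
Stage 3: R2 = 2859; threaded value p + q = 2860; m = 4; total draws C(12,4) = 495; favorable C(4,4) = 1; P = 1/495; answer 1/495
Stage 4: R3 = 1/495; threaded value p + q = 496; w = 9707; 9707 = 17 * 571; sigma = (1 + 17) * (1 + 571) = 18 * 572 = 10296; answer 10296

10296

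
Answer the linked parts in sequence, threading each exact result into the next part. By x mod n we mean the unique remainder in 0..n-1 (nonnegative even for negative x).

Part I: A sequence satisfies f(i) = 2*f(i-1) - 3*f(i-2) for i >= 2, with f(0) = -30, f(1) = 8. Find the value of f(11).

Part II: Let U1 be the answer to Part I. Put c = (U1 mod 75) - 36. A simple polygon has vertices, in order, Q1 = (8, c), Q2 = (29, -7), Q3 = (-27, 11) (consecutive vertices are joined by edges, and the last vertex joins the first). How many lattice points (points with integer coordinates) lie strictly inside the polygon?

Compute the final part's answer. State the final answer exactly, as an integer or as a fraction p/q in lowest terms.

Part I: f(2) = 2*(8) - 3*(-30) = 106; iterating: f(2)=106, f(3)=188, f(4)=58, f(5)=-448, f(6)=-1070, f(7)=-796, f(8)=1618, f(9)=5624, f(10)=6394, f(11)=-4084; answer -4084
Part II: U1 = -4084; c = 5; cross terms: (8*-7 - 29*5)=-201, (29*11 - -27*-7)=130, (-27*5 - 8*11)=-223; twice the area = |-294| = 294; area = 147; boundary points = 3 + 2 + 1 = 6; strictly interior points = area - boundary/2 + 1 = 145; answer 145

145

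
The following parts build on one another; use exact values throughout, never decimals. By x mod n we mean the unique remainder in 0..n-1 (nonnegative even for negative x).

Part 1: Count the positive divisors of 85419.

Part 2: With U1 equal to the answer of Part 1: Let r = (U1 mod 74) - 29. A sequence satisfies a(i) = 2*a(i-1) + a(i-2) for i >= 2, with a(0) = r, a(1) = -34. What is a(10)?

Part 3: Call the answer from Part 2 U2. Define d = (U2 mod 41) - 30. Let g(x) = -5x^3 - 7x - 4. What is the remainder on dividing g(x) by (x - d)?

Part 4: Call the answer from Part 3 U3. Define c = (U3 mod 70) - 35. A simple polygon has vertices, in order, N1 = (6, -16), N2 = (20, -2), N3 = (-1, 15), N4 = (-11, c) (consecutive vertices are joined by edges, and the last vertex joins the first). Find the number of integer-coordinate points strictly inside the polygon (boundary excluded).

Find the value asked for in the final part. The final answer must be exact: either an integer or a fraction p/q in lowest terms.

444

Part 1: 85419 = 3^2 * 9491; number of divisors = (2+1) * (1+1) = 6; answer 6
Part 2: U1 = 6; r = -23; a(2) = 2*(-34) + 1*(-23) = -91; iterating: a(2)=-91, a(3)=-216, a(4)=-523, a(5)=-1262, a(6)=-3047, a(7)=-7356, a(8)=-17759, a(9)=-42874, a(10)=-103507; answer -103507
Part 3: U2 = -103507; d = -12; remainder = value at the root: -5*(-12)^3 - 7*(-12)^1 - 4 = (8640) + (84) + (-4) = 8720; answer 8720
Part 4: U3 = 8720; c = 5; cross terms: (6*-2 - 20*-16)=308, (20*15 - -1*-2)=298, (-1*5 - -11*15)=160, (-11*-16 - 6*5)=146; twice the area = |912| = 912; area = 456; boundary points = 14 + 1 + 10 + 1 = 26; strictly interior points = area - boundary/2 + 1 = 444; answer 444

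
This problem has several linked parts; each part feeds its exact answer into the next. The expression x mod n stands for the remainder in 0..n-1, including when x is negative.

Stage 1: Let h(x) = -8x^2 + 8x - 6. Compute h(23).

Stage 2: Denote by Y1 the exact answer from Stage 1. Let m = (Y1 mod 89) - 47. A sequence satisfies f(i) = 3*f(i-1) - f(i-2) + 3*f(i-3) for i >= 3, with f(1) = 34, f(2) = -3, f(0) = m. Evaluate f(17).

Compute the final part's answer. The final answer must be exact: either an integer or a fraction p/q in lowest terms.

-129140126

Stage 1: -8*(23)^2 + 8*(23)^1 - 6 = (-4232) + (184) + (-6) = -4054; answer -4054
Stage 2: Y1 = -4054; m = -7; f(3) = 3*(-3) - 1*(34) + 3*(-7) = -64; iterating: f(3)=-64, f(4)=-87, f(5)=-206, f(6)=-723, f(7)=-2224, f(8)=-6567, f(9)=-19646, f(10)=-59043, f(11)=-177184, f(12)=-531447, f(13)=-1594286, f(14)=-4782963, f(15)=-14348944, f(16)=-43046727, f(17)=-129140126; answer -129140126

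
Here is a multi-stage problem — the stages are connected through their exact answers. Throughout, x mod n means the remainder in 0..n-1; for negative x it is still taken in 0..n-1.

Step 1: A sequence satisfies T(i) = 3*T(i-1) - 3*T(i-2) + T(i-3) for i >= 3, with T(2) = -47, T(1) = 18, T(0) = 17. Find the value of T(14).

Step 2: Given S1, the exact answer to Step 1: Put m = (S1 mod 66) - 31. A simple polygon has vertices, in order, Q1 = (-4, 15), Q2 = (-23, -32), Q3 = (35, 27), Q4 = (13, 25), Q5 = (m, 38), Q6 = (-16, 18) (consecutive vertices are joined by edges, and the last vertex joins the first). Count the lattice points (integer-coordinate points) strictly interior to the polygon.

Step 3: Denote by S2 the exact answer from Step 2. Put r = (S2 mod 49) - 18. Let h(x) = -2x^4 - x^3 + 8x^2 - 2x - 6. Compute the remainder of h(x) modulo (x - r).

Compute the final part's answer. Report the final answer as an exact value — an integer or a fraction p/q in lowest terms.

Step 1: T(3) = 3*(-47) - 3*(18) + 1*(17) = -178; iterating: T(3)=-178, T(4)=-375, T(5)=-638, T(6)=-967, T(7)=-1362, T(8)=-1823, T(9)=-2350, T(10)=-2943, T(11)=-3602, T(12)=-4327, T(13)=-5118, T(14)=-5975; answer -5975
Step 2: S1 = -5975; m = 0; cross terms: (-4*-32 - -23*15)=473, (-23*27 - 35*-32)=499, (35*25 - 13*27)=524, (13*38 - 0*25)=494, (0*18 - -16*38)=608, (-16*15 - -4*18)=-168; twice the area = |2430| = 2430; area = 1215; boundary points = 1 + 1 + 2 + 13 + 4 + 3 = 24; strictly interior points = area - boundary/2 + 1 = 1204; answer 1204
Step 3: S2 = 1204; r = 10; remainder = value at the root: -2*(10)^4 - 1*(10)^3 + 8*(10)^2 - 2*(10)^1 - 6 = (-20000) + (-1000) + (800) + (-20) + (-6) = -20226; answer -20226

-20226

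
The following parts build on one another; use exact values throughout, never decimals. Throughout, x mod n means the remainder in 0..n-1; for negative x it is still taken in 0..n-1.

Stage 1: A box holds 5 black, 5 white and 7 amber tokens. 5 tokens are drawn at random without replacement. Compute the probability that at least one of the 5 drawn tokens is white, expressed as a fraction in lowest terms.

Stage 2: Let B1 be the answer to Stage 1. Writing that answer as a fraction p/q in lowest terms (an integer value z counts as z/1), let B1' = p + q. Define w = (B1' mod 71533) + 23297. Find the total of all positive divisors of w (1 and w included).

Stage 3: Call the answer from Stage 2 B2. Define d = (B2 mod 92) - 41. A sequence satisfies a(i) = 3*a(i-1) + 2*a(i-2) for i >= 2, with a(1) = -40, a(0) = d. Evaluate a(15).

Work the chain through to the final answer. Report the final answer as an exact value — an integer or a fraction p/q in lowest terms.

-1338707774

Stage 1: total draws C(17,5) = 6188; complement C(12,5) = 792; favorable 6188 - 792 = 5396; P = 1349/1547; answer 1349/1547
Stage 2: B1 = 1349/1547; threaded value p + q = 2896; w = 26193; 26193 = 3 * 8731; sigma = (1 + 3) * (1 + 8731) = 4 * 8732 = 34928; answer 34928
Stage 3: B2 = 34928; d = 19; a(2) = 3*(-40) + 2*(19) = -82; iterating: a(2)=-82, a(3)=-326, a(4)=-1142, a(5)=-4078, a(6)=-14518, a(7)=-51710, a(8)=-184166, a(9)=-655918, a(10)=-2336086, a(11)=-8320094, a(12)=-29632454, a(13)=-105537550, a(14)=-375877558, a(15)=-1338707774; answer -1338707774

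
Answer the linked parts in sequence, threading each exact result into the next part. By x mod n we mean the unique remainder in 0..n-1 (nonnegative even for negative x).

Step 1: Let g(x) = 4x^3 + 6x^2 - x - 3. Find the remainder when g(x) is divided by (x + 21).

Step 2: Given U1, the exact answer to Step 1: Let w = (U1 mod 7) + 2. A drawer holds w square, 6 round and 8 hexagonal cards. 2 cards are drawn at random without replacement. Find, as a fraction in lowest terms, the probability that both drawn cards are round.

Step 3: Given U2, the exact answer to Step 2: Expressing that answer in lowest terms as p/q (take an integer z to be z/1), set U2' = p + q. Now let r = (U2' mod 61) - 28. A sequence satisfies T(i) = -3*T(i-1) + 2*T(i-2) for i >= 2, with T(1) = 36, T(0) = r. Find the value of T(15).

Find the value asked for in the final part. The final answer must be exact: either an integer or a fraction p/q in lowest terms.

Step 1: remainder = value at the root: 4*(-21)^3 + 6*(-21)^2 - 1*(-21)^1 - 3 = (-37044) + (2646) + (21) + (-3) = -34380; answer -34380
Step 2: U1 = -34380; w = 6; total draws C(20,2) = 190; favorable C(6,2) = 15; P = 3/38; answer 3/38
Step 3: U2 = 3/38; threaded value p + q = 41; r = 13; T(2) = -3*(36) + 2*(13) = -82; iterating: T(2)=-82, T(3)=318, T(4)=-1118, T(5)=3990, T(6)=-14206, T(7)=50598, T(8)=-180206, T(9)=641814, T(10)=-2285854, T(11)=8141190, T(12)=-28995278, T(13)=103268214, T(14)=-367795198, T(15)=1309922022; answer 1309922022

1309922022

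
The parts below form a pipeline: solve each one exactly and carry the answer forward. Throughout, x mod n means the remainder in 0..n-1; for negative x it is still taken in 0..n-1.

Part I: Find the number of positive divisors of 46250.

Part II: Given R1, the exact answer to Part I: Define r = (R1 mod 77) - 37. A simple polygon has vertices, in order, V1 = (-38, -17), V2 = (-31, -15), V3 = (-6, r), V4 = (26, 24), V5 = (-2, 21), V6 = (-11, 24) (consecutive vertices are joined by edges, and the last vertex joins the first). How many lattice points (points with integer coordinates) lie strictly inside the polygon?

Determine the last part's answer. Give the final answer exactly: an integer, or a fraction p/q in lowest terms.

Part I: 46250 = 2 * 5^4 * 37; number of divisors = (1+1) * (4+1) * (1+1) = 20; answer 20
Part II: R1 = 20; r = -17; cross terms: (-38*-15 - -31*-17)=43, (-31*-17 - -6*-15)=437, (-6*24 - 26*-17)=298, (26*21 - -2*24)=594, (-2*24 - -11*21)=183, (-11*-17 - -38*24)=1099; twice the area = |2654| = 2654; area = 1327; boundary points = 1 + 1 + 1 + 1 + 3 + 1 = 8; strictly interior points = area - boundary/2 + 1 = 1324; answer 1324

1324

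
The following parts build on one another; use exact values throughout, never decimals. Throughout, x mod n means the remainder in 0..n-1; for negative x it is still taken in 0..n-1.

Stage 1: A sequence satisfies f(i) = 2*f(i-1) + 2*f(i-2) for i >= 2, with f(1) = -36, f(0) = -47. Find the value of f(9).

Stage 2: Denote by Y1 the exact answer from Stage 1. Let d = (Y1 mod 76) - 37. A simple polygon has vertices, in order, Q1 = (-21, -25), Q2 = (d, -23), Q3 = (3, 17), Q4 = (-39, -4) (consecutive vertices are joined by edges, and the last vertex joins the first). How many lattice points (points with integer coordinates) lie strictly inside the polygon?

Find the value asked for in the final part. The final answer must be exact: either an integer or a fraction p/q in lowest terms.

590

Stage 1: f(2) = 2*(-36) + 2*(-47) = -166; iterating: f(2)=-166, f(3)=-404, f(4)=-1140, f(5)=-3088, f(6)=-8456, f(7)=-23088, f(8)=-63088, f(9)=-172352; answer -172352
Stage 2: Y1 = -172352; d = -21; cross terms: (-21*-23 - -21*-25)=-42, (-21*17 - 3*-23)=-288, (3*-4 - -39*17)=651, (-39*-25 - -21*-4)=891; twice the area = |1212| = 1212; area = 606; boundary points = 2 + 8 + 21 + 3 = 34; strictly interior points = area - boundary/2 + 1 = 590; answer 590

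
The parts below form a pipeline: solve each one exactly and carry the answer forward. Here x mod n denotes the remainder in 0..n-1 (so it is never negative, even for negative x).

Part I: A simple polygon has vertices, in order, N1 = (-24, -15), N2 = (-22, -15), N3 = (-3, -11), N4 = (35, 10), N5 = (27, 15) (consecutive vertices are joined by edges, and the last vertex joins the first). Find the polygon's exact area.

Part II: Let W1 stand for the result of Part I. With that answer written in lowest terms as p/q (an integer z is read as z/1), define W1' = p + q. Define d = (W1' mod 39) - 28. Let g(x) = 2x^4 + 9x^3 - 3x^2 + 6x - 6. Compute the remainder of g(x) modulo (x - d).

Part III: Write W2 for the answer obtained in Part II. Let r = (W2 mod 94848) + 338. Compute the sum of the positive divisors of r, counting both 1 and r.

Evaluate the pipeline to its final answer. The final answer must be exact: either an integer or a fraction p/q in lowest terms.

Part I: cross terms: (-24*-15 - -22*-15)=30, (-22*-11 - -3*-15)=197, (-3*10 - 35*-11)=355, (35*15 - 27*10)=255, (27*-15 - -24*15)=-45; twice the area = |792| = 792; area = 396; answer 396
Part II: W1 = 396; threaded value p + q = 397; d = -21; remainder = value at the root: 2*(-21)^4 + 9*(-21)^3 - 3*(-21)^2 + 6*(-21)^1 - 6 = (388962) + (-83349) + (-1323) + (-126) + (-6) = 304158; answer 304158
Part III: W2 = 304158; r = 19952; 19952 = 2^4 * 29 * 43; sigma = (1 + 2 + 4 + 8 + 16) * (1 + 29) * (1 + 43) = 31 * 30 * 44 = 40920; answer 40920

40920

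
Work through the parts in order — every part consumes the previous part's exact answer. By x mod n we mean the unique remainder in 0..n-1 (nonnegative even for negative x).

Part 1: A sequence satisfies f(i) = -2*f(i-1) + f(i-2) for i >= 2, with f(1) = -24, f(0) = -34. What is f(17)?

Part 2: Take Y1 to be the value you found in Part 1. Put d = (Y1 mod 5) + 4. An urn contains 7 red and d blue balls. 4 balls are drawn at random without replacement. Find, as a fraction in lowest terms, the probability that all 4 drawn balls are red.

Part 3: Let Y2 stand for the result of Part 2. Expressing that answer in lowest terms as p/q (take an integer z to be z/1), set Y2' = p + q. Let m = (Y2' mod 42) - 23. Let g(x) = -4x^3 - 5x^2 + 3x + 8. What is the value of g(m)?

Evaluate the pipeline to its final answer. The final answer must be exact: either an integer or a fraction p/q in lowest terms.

Part 1: f(2) = -2*(-24) + 1*(-34) = 14; iterating: f(2)=14, f(3)=-52, f(4)=118, f(5)=-288, f(6)=694, f(7)=-1676, f(8)=4046, f(9)=-9768, f(10)=23582, f(11)=-56932, f(12)=137446, f(13)=-331824, f(14)=801094, f(15)=-1934012, f(16)=4669118, f(17)=-11272248; answer -11272248
Part 2: Y1 = -11272248; d = 6; total draws C(13,4) = 715; favorable C(7,4) = 35; P = 7/143; answer 7/143
Part 3: Y2 = 7/143; threaded value p + q = 150; m = 1; -4*(1)^3 - 5*(1)^2 + 3*(1)^1 + 8 = (-4) + (-5) + (3) + (8) = 2; answer 2

2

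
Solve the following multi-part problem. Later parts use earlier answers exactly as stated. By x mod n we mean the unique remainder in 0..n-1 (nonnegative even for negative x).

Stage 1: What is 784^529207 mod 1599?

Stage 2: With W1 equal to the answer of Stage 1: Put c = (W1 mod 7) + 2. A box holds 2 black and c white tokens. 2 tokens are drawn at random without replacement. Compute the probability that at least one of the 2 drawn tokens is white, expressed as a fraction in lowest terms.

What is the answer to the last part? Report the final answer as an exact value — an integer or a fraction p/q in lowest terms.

20/21

Stage 1: squarings mod 1599: 784^1=784, 784^2=640, 784^4=256, 784^8=1576, 784^16=529, 784^32=16, 784^64=256, 784^128=1576, 784^256=529, 784^512=16, 784^1024=256, 784^2048=1576, 784^4096=529, 784^8192=16, 784^16384=256, 784^32768=1576, 784^65536=529, 784^131072=16, 784^262144=256, 784^524288=1576; 784^529207 = 784^1 * 784^2 * 784^4 * 784^16 * 784^32 * 784^256 * 784^512 * 784^4096 * 784^524288 = 1291 (mod 1599); answer 1291
Stage 2: W1 = 1291; c = 5; total draws C(7,2) = 21; complement C(2,2) = 1; favorable 21 - 1 = 20; P = 20/21; answer 20/21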